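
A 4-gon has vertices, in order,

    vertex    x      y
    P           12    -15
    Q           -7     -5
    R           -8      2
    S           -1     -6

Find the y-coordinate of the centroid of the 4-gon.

Apply the shoelace (surveyor's) formula. First the cross-terms c_i = x_i·y_{i+1} − x_{i+1}·y_i:
  -165, -54, 50, 87  ⇒  2A = -82, A = -41.
Then Σ (y_i + y_{i+1})·c_i = 1435, so ȳ = 1435 / (6·(-41)) = -35/6.

-35/6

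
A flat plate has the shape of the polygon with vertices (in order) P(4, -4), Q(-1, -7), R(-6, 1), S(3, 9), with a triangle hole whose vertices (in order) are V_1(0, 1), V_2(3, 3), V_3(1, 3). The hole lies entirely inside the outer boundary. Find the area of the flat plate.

Outer boundary:
Apply the shoelace (surveyor's) formula: 2A = Σ (x_i·y_{i+1} − x_{i+1}·y_i), indices taken mod 4.
Σ = (-32) + (-43) + (-57) + (-48) = -180
Area = |Σ|/2 = 90.
Hole:
Apply the shoelace formula: 2A = Σ (x_i·y_{i+1} − x_{i+1}·y_i), indices taken mod 3.
Cross-terms: -3, 6, 1  ⇒  Σ = 4
Area = |Σ|/2 = 2.
Net area = 90 − 2 = 88.

88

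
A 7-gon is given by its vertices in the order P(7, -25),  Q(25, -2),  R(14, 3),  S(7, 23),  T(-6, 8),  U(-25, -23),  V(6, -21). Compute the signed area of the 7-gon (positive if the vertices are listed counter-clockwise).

Apply Gauss's area formula: 2A = Σ (x_i·y_{i+1} − x_{i+1}·y_i), indices taken mod 7.
Σ = (611) + (103) + (301) + (194) + (338) + (663) + (-3) = 2207
Signed area = Σ/2 = 1103.5 (positive ⇒ counter-clockwise traversal).

1103.5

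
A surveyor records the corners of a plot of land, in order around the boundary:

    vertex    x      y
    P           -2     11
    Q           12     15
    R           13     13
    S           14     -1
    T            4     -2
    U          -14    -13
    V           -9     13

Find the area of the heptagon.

436

Σ = (-162) + (-39) + (-195) + (-24) + (-80) + (-299) + (-73) = -872
Area = |Σ|/2 = 436.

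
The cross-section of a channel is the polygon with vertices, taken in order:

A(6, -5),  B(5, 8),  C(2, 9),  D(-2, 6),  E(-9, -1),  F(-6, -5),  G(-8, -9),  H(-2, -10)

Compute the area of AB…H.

Σ = (73) + (29) + (30) + (56) + (39) + (14) + (62) + (70) = 373
Area = |Σ|/2 = 186.5.

186.5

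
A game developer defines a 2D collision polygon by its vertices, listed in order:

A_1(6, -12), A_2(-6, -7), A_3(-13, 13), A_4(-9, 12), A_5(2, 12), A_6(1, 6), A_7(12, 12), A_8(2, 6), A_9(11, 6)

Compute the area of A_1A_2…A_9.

Apply the surveyor's formula: 2A = Σ (x_i·y_{i+1} − x_{i+1}·y_i), indices taken mod 9.
Σ = (-114) + (-169) + (-39) + (-132) + (0) + (-60) + (48) + (-54) + (-168) = -688
Area = |Σ|/2 = 344.

344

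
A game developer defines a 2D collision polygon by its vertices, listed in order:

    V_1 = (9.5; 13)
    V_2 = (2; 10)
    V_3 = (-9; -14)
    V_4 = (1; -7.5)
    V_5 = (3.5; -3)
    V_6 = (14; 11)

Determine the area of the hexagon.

196.875

Apply Gauss's area formula: 2A = Σ (x_i·y_{i+1} − x_{i+1}·y_i), indices taken mod 6.
Cross-terms: 69, 62, 81.5, 23.25, 80.5, 77.5  ⇒  Σ = 393.75
Area = |Σ|/2 = 196.875.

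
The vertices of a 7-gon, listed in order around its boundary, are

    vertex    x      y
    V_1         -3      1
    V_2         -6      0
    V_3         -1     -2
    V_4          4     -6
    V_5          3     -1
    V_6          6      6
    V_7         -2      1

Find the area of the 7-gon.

V_1→V_2: (-3)(0) − (-6)(1) = 6
V_2→V_3: (-6)(-2) − (-1)(0) = 12
V_3→V_4: (-1)(-6) − (4)(-2) = 14
V_4→V_5: (4)(-1) − (3)(-6) = 14
V_5→V_6: (3)(6) − (6)(-1) = 24
V_6→V_7: (6)(1) − (-2)(6) = 18
V_7→V_1: (-2)(1) − (-3)(1) = 1
Σ = 89
Area = |Σ|/2 = 44.5.

44.5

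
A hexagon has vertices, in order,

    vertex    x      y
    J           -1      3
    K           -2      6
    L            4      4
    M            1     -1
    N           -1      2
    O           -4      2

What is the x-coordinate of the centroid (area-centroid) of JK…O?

Apply Gauss's area formula. First the cross-terms c_i = x_i·y_{i+1} − x_{i+1}·y_i:
  0, -32, -8, 1, 6, -10  ⇒  2A = -43, A = -21.5.
Then Σ (x_i + x_{i+1})·c_i = -84, so x̄ = -84 / (6·(-21.5)) = 28/43.

28/43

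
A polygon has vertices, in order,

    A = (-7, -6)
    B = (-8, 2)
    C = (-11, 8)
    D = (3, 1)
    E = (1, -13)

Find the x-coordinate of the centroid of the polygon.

Apply the surveyor's formula. First the cross-terms c_i = x_i·y_{i+1} − x_{i+1}·y_i:
  -62, -42, -35, -40, -97  ⇒  2A = -276, A = -138.
Then Σ (x_i + x_{i+1})·c_i = 2430, so x̄ = 2430 / (6·(-138)) = -135/46.

-135/46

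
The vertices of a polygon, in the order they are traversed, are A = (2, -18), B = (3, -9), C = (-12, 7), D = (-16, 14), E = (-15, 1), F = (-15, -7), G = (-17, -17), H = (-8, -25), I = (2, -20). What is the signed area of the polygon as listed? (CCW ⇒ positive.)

423

Σ = (36) + (-87) + (-56) + (194) + (120) + (136) + (289) + (210) + (4) = 846
Signed area = Σ/2 = 423 (positive ⇒ counter-clockwise traversal).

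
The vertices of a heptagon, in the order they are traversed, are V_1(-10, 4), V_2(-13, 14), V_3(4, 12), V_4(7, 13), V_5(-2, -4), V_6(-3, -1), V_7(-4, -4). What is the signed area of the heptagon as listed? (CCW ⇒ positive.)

V_1→V_2: (-10)(14) − (-13)(4) = -88
V_2→V_3: (-13)(12) − (4)(14) = -212
V_3→V_4: (4)(13) − (7)(12) = -32
V_4→V_5: (7)(-4) − (-2)(13) = -2
V_5→V_6: (-2)(-1) − (-3)(-4) = -10
V_6→V_7: (-3)(-4) − (-4)(-1) = 8
V_7→V_1: (-4)(4) − (-10)(-4) = -56
Σ = -392
Signed area = Σ/2 = -196 (negative ⇒ clockwise traversal).

-196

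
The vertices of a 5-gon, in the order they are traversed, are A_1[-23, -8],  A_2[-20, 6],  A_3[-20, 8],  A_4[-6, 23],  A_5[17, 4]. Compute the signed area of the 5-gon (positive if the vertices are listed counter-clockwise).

Apply the shoelace formula: 2A = Σ (x_i·y_{i+1} − x_{i+1}·y_i), indices taken mod 5.
Σ = (-298) + (-40) + (-412) + (-415) + (-44) = -1209
Signed area = Σ/2 = -604.5 (negative ⇒ clockwise traversal).

-604.5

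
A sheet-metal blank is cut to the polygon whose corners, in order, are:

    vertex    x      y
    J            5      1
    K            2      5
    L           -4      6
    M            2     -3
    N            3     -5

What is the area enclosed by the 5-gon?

Apply the surveyor's formula: 2A = Σ (x_i·y_{i+1} − x_{i+1}·y_i), indices taken mod 5.
Σ = (23) + (32) + (0) + (-1) + (28) = 82
Area = |Σ|/2 = 41.

41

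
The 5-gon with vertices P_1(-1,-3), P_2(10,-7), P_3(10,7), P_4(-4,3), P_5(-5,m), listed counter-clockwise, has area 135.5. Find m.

Write out the shoelace sum; only the two edges meeting at P_5 involve m:
2·Area = [((-4)·m − (-5)·3) + ((-5)·(-3) − (-1)·m)] + 235
       = -3·m + 265 = 271
⇒ m = -2.

-2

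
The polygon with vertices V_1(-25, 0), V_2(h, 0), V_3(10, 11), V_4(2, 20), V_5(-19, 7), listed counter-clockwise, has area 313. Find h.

-11

The doubled signed area Σ (x_i y_{i+1} − x_{i+1} y_i) is linear in h.
With h=0 it equals 747; the coefficient of h is 11 (from the two edges through V_2).
So 11·h + 747 = 2·313 = 626 ⇒ h = -11.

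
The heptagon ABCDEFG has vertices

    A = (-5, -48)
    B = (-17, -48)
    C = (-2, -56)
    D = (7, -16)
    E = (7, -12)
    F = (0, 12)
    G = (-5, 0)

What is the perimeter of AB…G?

160

|AB| = √((-12)² + (0)²) = √144 = 12
|BC| = √((15)² + (-8)²) = √289 = 17
|CD| = √((9)² + (40)²) = √1681 = 41
|DE| = √((0)² + (4)²) = √16 = 4
|EF| = √((-7)² + (24)²) = √625 = 25
|FG| = √((-5)² + (-12)²) = √169 = 13
|GA| = √((0)² + (-48)²) = √2304 = 48
Perimeter = 12 + 17 + 41 + 4 + 25 + 13 + 48 = 160.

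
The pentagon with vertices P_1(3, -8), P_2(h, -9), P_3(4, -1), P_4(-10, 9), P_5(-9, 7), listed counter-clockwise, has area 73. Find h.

Write out the shoelace sum; only the two edges meeting at P_2 involve h:
2·Area = [(3·(-9) − h·(-8)) + (h·(-1) − 4·(-9))] + 88
       = 7·h + 97 = 146
⇒ h = 7.

7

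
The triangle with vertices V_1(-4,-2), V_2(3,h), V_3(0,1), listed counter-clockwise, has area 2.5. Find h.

Write out the shoelace sum; only the two edges meeting at V_2 involve h:
2·Area = [((-4)·h − 3·(-2)) + (3·1 − 0·h)] + 4
       = -4·h + 13 = 5
⇒ h = 2.

2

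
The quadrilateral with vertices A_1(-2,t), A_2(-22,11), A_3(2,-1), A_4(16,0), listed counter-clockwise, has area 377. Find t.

Write out the shoelace sum; only the two edges meeting at A_1 involve t:
2·Area = [(16·t − (-2)·0) + ((-2)·11 − (-22)·t)] + 16
       = 38·t + -6 = 754
⇒ t = 20.

20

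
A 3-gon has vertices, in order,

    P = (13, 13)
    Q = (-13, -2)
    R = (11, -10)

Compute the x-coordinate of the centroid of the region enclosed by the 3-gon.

Apply the surveyor's formula. First the cross-terms c_i = x_i·y_{i+1} − x_{i+1}·y_i:
  143, 152, 273  ⇒  2A = 568, A = 284.
Then Σ (x_i + x_{i+1})·c_i = 6248, so x̄ = 6248 / (6·284) = 11/3.

11/3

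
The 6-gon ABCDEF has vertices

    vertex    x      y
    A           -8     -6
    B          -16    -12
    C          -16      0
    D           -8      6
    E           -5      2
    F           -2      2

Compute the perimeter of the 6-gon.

|AB| = √((-8)² + (-6)²) = √100 = 10
|BC| = √((0)² + (12)²) = √144 = 12
|CD| = √((8)² + (6)²) = √100 = 10
|DE| = √((3)² + (-4)²) = √25 = 5
|EF| = √((3)² + (0)²) = √9 = 3
|FA| = √((-6)² + (-8)²) = √100 = 10
Perimeter = 10 + 12 + 10 + 5 + 3 + 10 = 50.

50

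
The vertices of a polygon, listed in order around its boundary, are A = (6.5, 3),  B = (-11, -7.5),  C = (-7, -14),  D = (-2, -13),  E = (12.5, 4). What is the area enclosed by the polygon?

157.375

A→B: (6.5)(-7.5) − (-11)(3) = -15.75
B→C: (-11)(-14) − (-7)(-7.5) = 101.5
C→D: (-7)(-13) − (-2)(-14) = 63
D→E: (-2)(4) − (12.5)(-13) = 154.5
E→A: (12.5)(3) − (6.5)(4) = 11.5
Σ = 314.75
Area = |Σ|/2 = 157.375.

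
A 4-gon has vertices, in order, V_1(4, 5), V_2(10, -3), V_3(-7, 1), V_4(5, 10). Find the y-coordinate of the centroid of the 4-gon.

384/163

Apply Gauss's area formula. First the cross-terms c_i = x_i·y_{i+1} − x_{i+1}·y_i:
  -62, -11, -75, -15  ⇒  2A = -163, A = -81.5.
Then Σ (y_i + y_{i+1})·c_i = -1152, so ȳ = -1152 / (6·(-81.5)) = 384/163.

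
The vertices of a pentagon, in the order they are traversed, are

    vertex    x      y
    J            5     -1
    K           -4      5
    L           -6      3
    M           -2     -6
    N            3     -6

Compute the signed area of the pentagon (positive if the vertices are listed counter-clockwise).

Cross-terms: 21, 18, 42, 30, 27  ⇒  Σ = 138
Signed area = Σ/2 = 69 (positive ⇒ counter-clockwise traversal).

69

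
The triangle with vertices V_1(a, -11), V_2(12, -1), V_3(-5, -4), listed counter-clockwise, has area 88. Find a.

14

The doubled signed area Σ (x_i y_{i+1} − x_{i+1} y_i) is linear in a.
With a=0 it equals 134; the coefficient of a is 3 (from the two edges through V_1).
So 3·a + 134 = 2·88 = 176 ⇒ a = 14.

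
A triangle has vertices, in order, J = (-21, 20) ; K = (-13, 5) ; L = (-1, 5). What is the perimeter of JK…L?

54

|JK| = √((8)² + (-15)²) = √289 = 17
|KL| = √((12)² + (0)²) = √144 = 12
|LJ| = √((-20)² + (15)²) = √625 = 25
Perimeter = 17 + 12 + 25 = 54.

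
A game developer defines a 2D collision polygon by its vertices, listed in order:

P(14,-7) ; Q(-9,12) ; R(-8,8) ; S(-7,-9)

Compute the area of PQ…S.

Apply the shoelace (surveyor's) formula: 2A = Σ (x_i·y_{i+1} − x_{i+1}·y_i), indices taken mod 4.
Σ = (105) + (24) + (128) + (175) = 432
Area = |Σ|/2 = 216.

216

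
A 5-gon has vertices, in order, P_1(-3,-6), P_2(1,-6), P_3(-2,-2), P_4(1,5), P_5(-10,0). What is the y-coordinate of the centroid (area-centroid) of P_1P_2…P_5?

Apply Gauss's area formula. First the cross-terms c_i = x_i·y_{i+1} − x_{i+1}·y_i:
  24, -14, -8, 50, 60  ⇒  2A = 112, A = 56.
Then Σ (y_i + y_{i+1})·c_i = -310, so ȳ = -310 / (6·56) = -155/168.

-155/168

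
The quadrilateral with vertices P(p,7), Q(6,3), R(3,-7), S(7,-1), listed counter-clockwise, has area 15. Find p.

7

The doubled signed area Σ (x_i y_{i+1} − x_{i+1} y_i) is linear in p.
With p=0 it equals 2; the coefficient of p is 4 (from the two edges through P).
So 4·p + 2 = 2·15 = 30 ⇒ p = 7.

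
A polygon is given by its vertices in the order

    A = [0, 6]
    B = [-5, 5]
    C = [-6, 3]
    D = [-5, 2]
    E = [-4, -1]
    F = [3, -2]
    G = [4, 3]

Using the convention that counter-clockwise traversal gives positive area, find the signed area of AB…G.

Cross-terms: 30, 15, 3, 13, 11, 17, 24  ⇒  Σ = 113
Signed area = Σ/2 = 56.5 (positive ⇒ counter-clockwise traversal).

56.5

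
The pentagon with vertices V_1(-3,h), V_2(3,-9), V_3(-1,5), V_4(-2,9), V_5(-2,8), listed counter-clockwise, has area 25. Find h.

The doubled signed area Σ (x_i y_{i+1} − x_{i+1} y_i) is linear in h.
With h=0 it equals 60; the coefficient of h is -5 (from the two edges through V_1).
So -5·h + 60 = 2·25 = 50 ⇒ h = 2.

2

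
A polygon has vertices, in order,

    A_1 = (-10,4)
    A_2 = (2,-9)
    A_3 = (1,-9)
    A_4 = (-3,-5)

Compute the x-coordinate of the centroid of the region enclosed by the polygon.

-187/63

Apply the surveyor's formula. First the cross-terms c_i = x_i·y_{i+1} − x_{i+1}·y_i:
  82, -9, -32, -62  ⇒  2A = -21, A = -10.5.
Then Σ (x_i + x_{i+1})·c_i = 187, so x̄ = 187 / (6·(-10.5)) = -187/63.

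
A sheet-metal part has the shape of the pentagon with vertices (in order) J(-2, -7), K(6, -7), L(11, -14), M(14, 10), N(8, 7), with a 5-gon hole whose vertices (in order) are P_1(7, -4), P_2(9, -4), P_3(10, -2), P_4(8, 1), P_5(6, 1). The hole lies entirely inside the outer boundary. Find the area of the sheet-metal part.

Outer boundary:
Apply the surveyor's formula: 2A = Σ (x_i·y_{i+1} − x_{i+1}·y_i), indices taken mod 5.
J→K: (-2)(-7) − (6)(-7) = 56
K→L: (6)(-14) − (11)(-7) = -7
L→M: (11)(10) − (14)(-14) = 306
M→N: (14)(7) − (8)(10) = 18
N→J: (8)(-7) − (-2)(7) = -42
Σ = 331
Area = |Σ|/2 = 165.5.
Hole:
P_1→P_2: (7)(-4) − (9)(-4) = 8
P_2→P_3: (9)(-2) − (10)(-4) = 22
P_3→P_4: (10)(1) − (8)(-2) = 26
P_4→P_5: (8)(1) − (6)(1) = 2
P_5→P_1: (6)(-4) − (7)(1) = -31
Σ = 27
Area = |Σ|/2 = 13.5.
Net area = 165.5 − 13.5 = 152.

152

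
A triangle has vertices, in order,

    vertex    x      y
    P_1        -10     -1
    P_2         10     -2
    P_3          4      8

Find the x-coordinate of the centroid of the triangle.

4/3

Apply the shoelace (surveyor's) formula. First the cross-terms c_i = x_i·y_{i+1} − x_{i+1}·y_i:
  30, 88, 76  ⇒  2A = 194, A = 97.
Then Σ (x_i + x_{i+1})·c_i = 776, so x̄ = 776 / (6·97) = 4/3.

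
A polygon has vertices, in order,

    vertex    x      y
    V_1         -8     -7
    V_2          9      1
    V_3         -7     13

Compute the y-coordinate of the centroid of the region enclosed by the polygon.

7/3

Apply the shoelace formula. First the cross-terms c_i = x_i·y_{i+1} − x_{i+1}·y_i:
  55, 124, 153  ⇒  2A = 332, A = 166.
Then Σ (y_i + y_{i+1})·c_i = 2324, so ȳ = 2324 / (6·166) = 7/3.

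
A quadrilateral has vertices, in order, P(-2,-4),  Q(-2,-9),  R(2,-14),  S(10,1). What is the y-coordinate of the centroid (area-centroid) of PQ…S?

Apply the shoelace (surveyor's) formula. First the cross-terms c_i = x_i·y_{i+1} − x_{i+1}·y_i:
  10, 46, 142, -38  ⇒  2A = 160, A = 80.
Then Σ (y_i + y_{i+1})·c_i = -2920, so ȳ = -2920 / (6·80) = -73/12.

-73/12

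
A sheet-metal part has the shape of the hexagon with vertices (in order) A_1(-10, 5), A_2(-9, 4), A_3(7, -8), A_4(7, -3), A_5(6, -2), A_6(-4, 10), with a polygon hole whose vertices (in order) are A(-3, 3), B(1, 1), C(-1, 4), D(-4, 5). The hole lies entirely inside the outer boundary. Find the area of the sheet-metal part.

103.5

Outer boundary:
Apply the surveyor's formula: 2A = Σ (x_i·y_{i+1} − x_{i+1}·y_i), indices taken mod 6.
Cross-terms: 5, 44, 35, 4, 52, 80  ⇒  Σ = 220
Area = |Σ|/2 = 110.
Hole:
Apply Gauss's area formula: 2A = Σ (x_i·y_{i+1} − x_{i+1}·y_i), indices taken mod 4.
Cross-terms: -6, 5, 11, 3  ⇒  Σ = 13
Area = |Σ|/2 = 6.5.
Net area = 110 − 6.5 = 103.5.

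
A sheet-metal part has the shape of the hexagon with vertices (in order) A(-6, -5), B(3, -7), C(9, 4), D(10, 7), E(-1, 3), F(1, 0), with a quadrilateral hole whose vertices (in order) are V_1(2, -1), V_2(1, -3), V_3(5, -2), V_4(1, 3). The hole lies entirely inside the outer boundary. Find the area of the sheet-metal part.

83

Outer boundary:
A→B: (-6)(-7) − (3)(-5) = 57
B→C: (3)(4) − (9)(-7) = 75
C→D: (9)(7) − (10)(4) = 23
D→E: (10)(3) − (-1)(7) = 37
E→F: (-1)(0) − (1)(3) = -3
F→A: (1)(-5) − (-6)(0) = -5
Σ = 184
Area = |Σ|/2 = 92.
Hole:
Apply the shoelace (surveyor's) formula: 2A = Σ (x_i·y_{i+1} − x_{i+1}·y_i), indices taken mod 4.
Σ = (-5) + (13) + (17) + (-7) = 18
Area = |Σ|/2 = 9.
Net area = 92 − 9 = 83.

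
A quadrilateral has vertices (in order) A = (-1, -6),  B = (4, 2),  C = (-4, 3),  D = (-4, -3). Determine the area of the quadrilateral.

Cross-terms: 22, 20, 24, 21  ⇒  Σ = 87
Area = |Σ|/2 = 43.5.

43.5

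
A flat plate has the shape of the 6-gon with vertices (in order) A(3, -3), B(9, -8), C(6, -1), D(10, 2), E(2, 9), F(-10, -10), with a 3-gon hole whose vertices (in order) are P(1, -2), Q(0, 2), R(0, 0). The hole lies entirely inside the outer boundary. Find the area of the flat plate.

139

Outer boundary:
Cross-terms: 3, 39, 22, 86, 70, 60  ⇒  Σ = 280
Area = |Σ|/2 = 140.
Hole:
Apply the shoelace (surveyor's) formula: 2A = Σ (x_i·y_{i+1} − x_{i+1}·y_i), indices taken mod 3.
Cross-terms: 2, 0, 0  ⇒  Σ = 2
Area = |Σ|/2 = 1.
Net area = 140 − 1 = 139.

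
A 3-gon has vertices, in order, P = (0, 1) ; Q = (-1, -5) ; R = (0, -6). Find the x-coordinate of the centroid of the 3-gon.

Apply the shoelace formula. First the cross-terms c_i = x_i·y_{i+1} − x_{i+1}·y_i:
  1, 6, 0  ⇒  2A = 7, A = 3.5.
Then Σ (x_i + x_{i+1})·c_i = -7, so x̄ = -7 / (6·3.5) = -1/3.

-1/3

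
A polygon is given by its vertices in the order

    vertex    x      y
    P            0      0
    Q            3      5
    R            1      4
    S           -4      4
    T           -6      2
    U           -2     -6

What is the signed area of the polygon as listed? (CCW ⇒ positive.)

41.5

Apply Gauss's area formula: 2A = Σ (x_i·y_{i+1} − x_{i+1}·y_i), indices taken mod 6.
Cross-terms: 0, 7, 20, 16, 40, 0  ⇒  Σ = 83
Signed area = Σ/2 = 41.5 (positive ⇒ counter-clockwise traversal).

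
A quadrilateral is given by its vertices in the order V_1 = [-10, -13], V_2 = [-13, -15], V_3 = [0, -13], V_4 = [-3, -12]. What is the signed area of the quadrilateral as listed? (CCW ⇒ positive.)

Apply the shoelace formula: 2A = Σ (x_i·y_{i+1} − x_{i+1}·y_i), indices taken mod 4.
Σ = (-19) + (169) + (-39) + (-81) = 30
Signed area = Σ/2 = 15 (positive ⇒ counter-clockwise traversal).

15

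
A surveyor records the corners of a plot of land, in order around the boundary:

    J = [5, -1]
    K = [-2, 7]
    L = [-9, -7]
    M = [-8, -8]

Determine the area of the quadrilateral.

Apply the surveyor's formula: 2A = Σ (x_i·y_{i+1} − x_{i+1}·y_i), indices taken mod 4.
Σ = (33) + (77) + (16) + (48) = 174
Area = |Σ|/2 = 87.

87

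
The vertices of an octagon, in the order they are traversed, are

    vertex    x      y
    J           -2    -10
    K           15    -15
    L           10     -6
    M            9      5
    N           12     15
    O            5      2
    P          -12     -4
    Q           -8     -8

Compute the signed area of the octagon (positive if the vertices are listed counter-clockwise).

Σ = (180) + (60) + (104) + (75) + (-51) + (4) + (64) + (64) = 500
Signed area = Σ/2 = 250 (positive ⇒ counter-clockwise traversal).

250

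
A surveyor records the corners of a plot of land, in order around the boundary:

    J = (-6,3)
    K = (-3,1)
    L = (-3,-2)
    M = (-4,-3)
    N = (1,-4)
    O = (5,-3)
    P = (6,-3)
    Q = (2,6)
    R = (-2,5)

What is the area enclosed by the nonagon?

70

Apply the shoelace formula: 2A = Σ (x_i·y_{i+1} − x_{i+1}·y_i), indices taken mod 9.
J→K: (-6)(1) − (-3)(3) = 3
K→L: (-3)(-2) − (-3)(1) = 9
L→M: (-3)(-3) − (-4)(-2) = 1
M→N: (-4)(-4) − (1)(-3) = 19
N→O: (1)(-3) − (5)(-4) = 17
O→P: (5)(-3) − (6)(-3) = 3
P→Q: (6)(6) − (2)(-3) = 42
Q→R: (2)(5) − (-2)(6) = 22
R→J: (-2)(3) − (-6)(5) = 24
Σ = 140
Area = |Σ|/2 = 70.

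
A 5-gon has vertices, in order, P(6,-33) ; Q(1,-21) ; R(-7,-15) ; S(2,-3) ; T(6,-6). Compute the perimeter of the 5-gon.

|PQ| = √((-5)² + (12)²) = √169 = 13
|QR| = √((-8)² + (6)²) = √100 = 10
|RS| = √((9)² + (12)²) = √225 = 15
|ST| = √((4)² + (-3)²) = √25 = 5
|TP| = √((0)² + (-27)²) = √729 = 27
Perimeter = 13 + 10 + 15 + 5 + 27 = 70.

70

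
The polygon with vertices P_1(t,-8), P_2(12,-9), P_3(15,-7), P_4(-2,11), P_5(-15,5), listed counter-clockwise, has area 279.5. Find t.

The doubled signed area Σ (x_i y_{i+1} − x_{i+1} y_i) is linear in t.
With t=0 it equals 573; the coefficient of t is -14 (from the two edges through P_1).
So -14·t + 573 = 2·279.5 = 559 ⇒ t = 1.

1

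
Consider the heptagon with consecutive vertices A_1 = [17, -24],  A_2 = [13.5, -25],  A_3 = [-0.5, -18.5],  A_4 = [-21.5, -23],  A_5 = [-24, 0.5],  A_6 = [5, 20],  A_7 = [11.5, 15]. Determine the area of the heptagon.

1240.375

Apply the surveyor's formula: 2A = Σ (x_i·y_{i+1} − x_{i+1}·y_i), indices taken mod 7.
Cross-terms: -101, -262.25, -386.25, -562.75, -482.5, -155, -531  ⇒  Σ = -2480.75
Area = |Σ|/2 = 1240.375.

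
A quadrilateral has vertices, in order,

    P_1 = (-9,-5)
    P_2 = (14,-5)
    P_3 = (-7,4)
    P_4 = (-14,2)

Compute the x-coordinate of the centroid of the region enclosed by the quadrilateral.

Apply the shoelace (surveyor's) formula. First the cross-terms c_i = x_i·y_{i+1} − x_{i+1}·y_i:
  115, 21, 42, 88  ⇒  2A = 266, A = 133.
Then Σ (x_i + x_{i+1})·c_i = -2184, so x̄ = -2184 / (6·133) = -52/19.

-52/19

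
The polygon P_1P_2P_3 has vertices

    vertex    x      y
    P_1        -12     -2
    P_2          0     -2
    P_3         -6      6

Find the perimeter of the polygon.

32

|P_1P_2| = √((12)² + (0)²) = √144 = 12
|P_2P_3| = √((-6)² + (8)²) = √100 = 10
|P_3P_1| = √((-6)² + (-8)²) = √100 = 10
Perimeter = 12 + 10 + 10 = 32.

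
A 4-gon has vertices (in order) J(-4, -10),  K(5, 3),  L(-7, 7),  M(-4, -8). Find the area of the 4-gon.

Σ = (38) + (56) + (84) + (8) = 186
Area = |Σ|/2 = 93.

93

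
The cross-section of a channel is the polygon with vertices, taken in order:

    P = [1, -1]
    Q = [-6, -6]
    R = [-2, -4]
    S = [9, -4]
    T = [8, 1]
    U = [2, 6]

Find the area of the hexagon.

61.5

Cross-terms: -12, 12, 44, 41, 46, -8  ⇒  Σ = 123
Area = |Σ|/2 = 61.5.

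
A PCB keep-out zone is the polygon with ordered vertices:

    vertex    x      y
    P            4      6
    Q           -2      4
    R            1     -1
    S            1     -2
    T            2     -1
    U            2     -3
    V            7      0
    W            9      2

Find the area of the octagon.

Apply the surveyor's formula: 2A = Σ (x_i·y_{i+1} − x_{i+1}·y_i), indices taken mod 8.
Σ = (28) + (-2) + (-1) + (3) + (-4) + (21) + (14) + (46) = 105
Area = |Σ|/2 = 52.5.

52.5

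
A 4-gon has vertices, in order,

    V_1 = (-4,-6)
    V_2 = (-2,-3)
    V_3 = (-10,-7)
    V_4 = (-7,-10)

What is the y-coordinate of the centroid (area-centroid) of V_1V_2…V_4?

Apply the shoelace formula. First the cross-terms c_i = x_i·y_{i+1} − x_{i+1}·y_i:
  0, -16, 51, 2  ⇒  2A = 37, A = 18.5.
Then Σ (y_i + y_{i+1})·c_i = -739, so ȳ = -739 / (6·18.5) = -739/111.

-739/111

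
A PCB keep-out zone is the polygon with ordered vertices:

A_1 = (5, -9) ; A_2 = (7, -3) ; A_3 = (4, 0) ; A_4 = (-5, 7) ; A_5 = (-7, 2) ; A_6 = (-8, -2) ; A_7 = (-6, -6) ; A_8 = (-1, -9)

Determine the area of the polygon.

147.5

Apply the shoelace formula: 2A = Σ (x_i·y_{i+1} − x_{i+1}·y_i), indices taken mod 8.
Σ = (48) + (12) + (28) + (39) + (30) + (36) + (48) + (54) = 295
Area = |Σ|/2 = 147.5.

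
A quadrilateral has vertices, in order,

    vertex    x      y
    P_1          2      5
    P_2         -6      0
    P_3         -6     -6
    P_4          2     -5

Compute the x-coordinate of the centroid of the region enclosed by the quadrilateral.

Apply Gauss's area formula. First the cross-terms c_i = x_i·y_{i+1} − x_{i+1}·y_i:
  30, 36, 42, 20  ⇒  2A = 128, A = 64.
Then Σ (x_i + x_{i+1})·c_i = -640, so x̄ = -640 / (6·64) = -5/3.

-5/3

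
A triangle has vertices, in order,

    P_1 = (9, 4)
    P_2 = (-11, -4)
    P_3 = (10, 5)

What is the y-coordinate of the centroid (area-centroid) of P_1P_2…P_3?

Apply Gauss's area formula. First the cross-terms c_i = x_i·y_{i+1} − x_{i+1}·y_i:
  8, -15, -5  ⇒  2A = -12, A = -6.
Then Σ (y_i + y_{i+1})·c_i = -60, so ȳ = -60 / (6·(-6)) = 5/3.

5/3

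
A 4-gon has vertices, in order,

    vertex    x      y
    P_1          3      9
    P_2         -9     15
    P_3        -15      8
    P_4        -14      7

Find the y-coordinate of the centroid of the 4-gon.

1432/139

Apply Gauss's area formula. First the cross-terms c_i = x_i·y_{i+1} − x_{i+1}·y_i:
  126, 153, 7, -147  ⇒  2A = 139, A = 69.5.
Then Σ (y_i + y_{i+1})·c_i = 4296, so ȳ = 4296 / (6·69.5) = 1432/139.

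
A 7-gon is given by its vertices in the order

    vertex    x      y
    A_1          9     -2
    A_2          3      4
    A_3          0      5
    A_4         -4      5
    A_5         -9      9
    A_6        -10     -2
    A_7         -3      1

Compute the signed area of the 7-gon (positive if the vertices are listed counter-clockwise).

87.5

Apply Gauss's area formula: 2A = Σ (x_i·y_{i+1} − x_{i+1}·y_i), indices taken mod 7.
Σ = (42) + (15) + (20) + (9) + (108) + (-16) + (-3) = 175
Signed area = Σ/2 = 87.5 (positive ⇒ counter-clockwise traversal).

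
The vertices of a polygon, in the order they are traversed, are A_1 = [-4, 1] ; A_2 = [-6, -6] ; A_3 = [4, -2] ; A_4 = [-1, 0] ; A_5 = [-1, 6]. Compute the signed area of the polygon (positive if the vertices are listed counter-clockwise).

40.5

Σ = (30) + (36) + (-2) + (-6) + (23) = 81
Signed area = Σ/2 = 40.5 (positive ⇒ counter-clockwise traversal).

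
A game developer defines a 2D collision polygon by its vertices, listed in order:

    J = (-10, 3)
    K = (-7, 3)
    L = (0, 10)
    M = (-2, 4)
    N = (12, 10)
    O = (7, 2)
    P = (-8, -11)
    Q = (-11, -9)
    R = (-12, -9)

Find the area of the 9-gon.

Apply the shoelace (surveyor's) formula: 2A = Σ (x_i·y_{i+1} − x_{i+1}·y_i), indices taken mod 9.
Σ = (-9) + (-70) + (20) + (-68) + (-46) + (-61) + (-49) + (-9) + (-126) = -418
Area = |Σ|/2 = 209.

209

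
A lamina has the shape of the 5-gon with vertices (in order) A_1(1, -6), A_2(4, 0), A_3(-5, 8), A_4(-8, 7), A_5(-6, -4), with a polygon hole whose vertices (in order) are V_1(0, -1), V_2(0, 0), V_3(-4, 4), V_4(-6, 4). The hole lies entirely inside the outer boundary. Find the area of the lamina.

Outer boundary:
Apply the surveyor's formula: 2A = Σ (x_i·y_{i+1} − x_{i+1}·y_i), indices taken mod 5.
Σ = (24) + (32) + (29) + (74) + (40) = 199
Area = |Σ|/2 = 99.5.
Hole:
Apply the shoelace (surveyor's) formula: 2A = Σ (x_i·y_{i+1} − x_{i+1}·y_i), indices taken mod 4.
Σ = (0) + (0) + (8) + (6) = 14
Area = |Σ|/2 = 7.
Net area = 99.5 − 7 = 92.5.

92.5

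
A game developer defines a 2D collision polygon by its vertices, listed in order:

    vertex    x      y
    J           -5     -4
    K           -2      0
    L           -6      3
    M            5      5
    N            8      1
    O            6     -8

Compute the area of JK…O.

Σ = (-8) + (-6) + (-45) + (-35) + (-70) + (-64) = -228
Area = |Σ|/2 = 114.

114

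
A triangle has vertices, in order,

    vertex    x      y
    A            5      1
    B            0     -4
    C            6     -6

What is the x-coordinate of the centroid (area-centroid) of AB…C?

11/3

Apply the surveyor's formula. First the cross-terms c_i = x_i·y_{i+1} − x_{i+1}·y_i:
  -20, 24, 36  ⇒  2A = 40, A = 20.
Then Σ (x_i + x_{i+1})·c_i = 440, so x̄ = 440 / (6·20) = 11/3.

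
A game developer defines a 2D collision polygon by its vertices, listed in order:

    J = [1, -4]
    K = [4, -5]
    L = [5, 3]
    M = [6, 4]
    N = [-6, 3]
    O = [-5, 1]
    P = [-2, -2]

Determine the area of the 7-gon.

61.5

Apply the shoelace formula: 2A = Σ (x_i·y_{i+1} − x_{i+1}·y_i), indices taken mod 7.
Σ = (11) + (37) + (2) + (42) + (9) + (12) + (10) = 123
Area = |Σ|/2 = 61.5.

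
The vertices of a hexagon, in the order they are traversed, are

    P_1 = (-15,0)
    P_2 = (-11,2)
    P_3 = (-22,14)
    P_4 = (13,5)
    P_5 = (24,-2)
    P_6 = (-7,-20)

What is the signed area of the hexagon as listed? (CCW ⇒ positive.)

-686

Cross-terms: -30, -110, -292, -146, -494, -300  ⇒  Σ = -1372
Signed area = Σ/2 = -686 (negative ⇒ clockwise traversal).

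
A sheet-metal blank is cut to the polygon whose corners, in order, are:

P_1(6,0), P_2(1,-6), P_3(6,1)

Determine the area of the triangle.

2.5

Apply the shoelace (surveyor's) formula: 2A = Σ (x_i·y_{i+1} − x_{i+1}·y_i), indices taken mod 3.
Cross-terms: -36, 37, -6  ⇒  Σ = -5
Area = |Σ|/2 = 2.5.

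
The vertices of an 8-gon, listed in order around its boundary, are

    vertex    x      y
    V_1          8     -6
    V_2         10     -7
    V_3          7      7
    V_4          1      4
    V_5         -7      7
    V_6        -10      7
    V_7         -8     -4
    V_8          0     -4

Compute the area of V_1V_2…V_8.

180

Σ = (4) + (119) + (21) + (35) + (21) + (96) + (32) + (32) = 360
Area = |Σ|/2 = 180.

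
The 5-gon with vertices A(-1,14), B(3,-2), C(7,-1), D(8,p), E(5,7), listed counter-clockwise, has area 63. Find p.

Write out the shoelace sum; only the two edges meeting at D involve p:
2·Area = [(7·p − 8·(-1)) + (8·7 − 5·p)] + 48
       = 2·p + 112 = 126
⇒ p = 7.

7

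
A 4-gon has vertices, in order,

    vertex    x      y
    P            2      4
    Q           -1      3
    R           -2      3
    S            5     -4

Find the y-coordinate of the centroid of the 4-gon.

Apply the shoelace (surveyor's) formula. First the cross-terms c_i = x_i·y_{i+1} − x_{i+1}·y_i:
  10, 3, -7, 28  ⇒  2A = 34, A = 17.
Then Σ (y_i + y_{i+1})·c_i = 95, so ȳ = 95 / (6·17) = 95/102.

95/102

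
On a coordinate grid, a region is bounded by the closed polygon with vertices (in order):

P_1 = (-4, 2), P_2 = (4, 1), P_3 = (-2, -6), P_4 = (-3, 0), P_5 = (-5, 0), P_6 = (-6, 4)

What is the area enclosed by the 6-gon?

Apply the shoelace (surveyor's) formula: 2A = Σ (x_i·y_{i+1} − x_{i+1}·y_i), indices taken mod 6.
P_1→P_2: (-4)(1) − (4)(2) = -12
P_2→P_3: (4)(-6) − (-2)(1) = -22
P_3→P_4: (-2)(0) − (-3)(-6) = -18
P_4→P_5: (-3)(0) − (-5)(0) = 0
P_5→P_6: (-5)(4) − (-6)(0) = -20
P_6→P_1: (-6)(2) − (-4)(4) = 4
Σ = -68
Area = |Σ|/2 = 34.

34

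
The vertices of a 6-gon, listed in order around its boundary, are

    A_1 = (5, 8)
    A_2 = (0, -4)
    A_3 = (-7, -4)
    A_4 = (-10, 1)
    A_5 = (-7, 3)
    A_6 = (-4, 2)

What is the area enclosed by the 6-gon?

81

A_1→A_2: (5)(-4) − (0)(8) = -20
A_2→A_3: (0)(-4) − (-7)(-4) = -28
A_3→A_4: (-7)(1) − (-10)(-4) = -47
A_4→A_5: (-10)(3) − (-7)(1) = -23
A_5→A_6: (-7)(2) − (-4)(3) = -2
A_6→A_1: (-4)(8) − (5)(2) = -42
Σ = -162
Area = |Σ|/2 = 81.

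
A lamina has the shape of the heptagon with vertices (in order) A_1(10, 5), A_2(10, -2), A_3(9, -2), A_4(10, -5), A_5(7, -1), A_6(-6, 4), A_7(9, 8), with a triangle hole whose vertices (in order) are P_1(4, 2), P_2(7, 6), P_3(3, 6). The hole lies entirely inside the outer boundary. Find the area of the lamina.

76.5

Outer boundary:
Apply Gauss's area formula: 2A = Σ (x_i·y_{i+1} − x_{i+1}·y_i), indices taken mod 7.
A_1→A_2: (10)(-2) − (10)(5) = -70
A_2→A_3: (10)(-2) − (9)(-2) = -2
A_3→A_4: (9)(-5) − (10)(-2) = -25
A_4→A_5: (10)(-1) − (7)(-5) = 25
A_5→A_6: (7)(4) − (-6)(-1) = 22
A_6→A_7: (-6)(8) − (9)(4) = -84
A_7→A_1: (9)(5) − (10)(8) = -35
Σ = -169
Area = |Σ|/2 = 84.5.
Hole:
Σ = (10) + (24) + (-18) = 16
Area = |Σ|/2 = 8.
Net area = 84.5 − 8 = 76.5.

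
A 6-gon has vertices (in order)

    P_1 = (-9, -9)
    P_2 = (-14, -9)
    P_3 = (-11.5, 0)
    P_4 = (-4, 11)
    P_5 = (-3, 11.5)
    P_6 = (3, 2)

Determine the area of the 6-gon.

168.75

Σ = (-45) + (-103.5) + (-126.5) + (-13) + (-40.5) + (-9) = -337.5
Area = |Σ|/2 = 168.75.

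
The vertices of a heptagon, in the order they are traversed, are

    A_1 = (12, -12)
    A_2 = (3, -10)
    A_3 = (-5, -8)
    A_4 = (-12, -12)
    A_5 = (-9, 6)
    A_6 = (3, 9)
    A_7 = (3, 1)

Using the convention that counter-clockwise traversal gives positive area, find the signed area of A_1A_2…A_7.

-272.5

Apply the shoelace formula: 2A = Σ (x_i·y_{i+1} − x_{i+1}·y_i), indices taken mod 7.
Σ = (-84) + (-74) + (-36) + (-180) + (-99) + (-24) + (-48) = -545
Signed area = Σ/2 = -272.5 (negative ⇒ clockwise traversal).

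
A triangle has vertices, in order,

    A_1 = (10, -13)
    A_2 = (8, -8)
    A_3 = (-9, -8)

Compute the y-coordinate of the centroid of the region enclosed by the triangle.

-29/3

Apply the shoelace formula. First the cross-terms c_i = x_i·y_{i+1} − x_{i+1}·y_i:
  24, -136, 197  ⇒  2A = 85, A = 42.5.
Then Σ (y_i + y_{i+1})·c_i = -2465, so ȳ = -2465 / (6·42.5) = -29/3.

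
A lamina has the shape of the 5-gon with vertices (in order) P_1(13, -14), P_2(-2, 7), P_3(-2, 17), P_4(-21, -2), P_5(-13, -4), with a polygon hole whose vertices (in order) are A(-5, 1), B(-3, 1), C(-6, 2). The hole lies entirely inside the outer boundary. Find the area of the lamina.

347

Outer boundary:
Apply Gauss's area formula: 2A = Σ (x_i·y_{i+1} − x_{i+1}·y_i), indices taken mod 5.
Σ = (63) + (-20) + (361) + (58) + (234) = 696
Area = |Σ|/2 = 348.
Hole:
Σ = (-2) + (0) + (4) = 2
Area = |Σ|/2 = 1.
Net area = 348 − 1 = 347.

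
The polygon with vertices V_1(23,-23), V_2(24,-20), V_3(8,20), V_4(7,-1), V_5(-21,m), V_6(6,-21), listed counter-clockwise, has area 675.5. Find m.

2

Write out the shoelace sum; only the two edges meeting at V_5 involve m:
2·Area = [(7·m − (-21)·(-1)) + ((-21)·(-21) − 6·m)] + 929
       = 1·m + 1349 = 1351
⇒ m = 2.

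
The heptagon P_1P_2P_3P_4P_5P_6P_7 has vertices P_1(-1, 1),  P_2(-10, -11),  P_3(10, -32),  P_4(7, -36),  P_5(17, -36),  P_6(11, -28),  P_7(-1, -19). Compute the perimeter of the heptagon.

|P_1P_2| = √((-9)² + (-12)²) = √225 = 15
|P_2P_3| = √((20)² + (-21)²) = √841 = 29
|P_3P_4| = √((-3)² + (-4)²) = √25 = 5
|P_4P_5| = √((10)² + (0)²) = √100 = 10
|P_5P_6| = √((-6)² + (8)²) = √100 = 10
|P_6P_7| = √((-12)² + (9)²) = √225 = 15
|P_7P_1| = √((0)² + (20)²) = √400 = 20
Perimeter = 15 + 29 + 5 + 10 + 10 + 15 + 20 = 104.

104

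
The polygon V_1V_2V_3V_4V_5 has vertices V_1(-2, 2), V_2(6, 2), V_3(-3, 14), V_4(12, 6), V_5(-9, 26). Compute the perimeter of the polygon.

|V_1V_2| = √((8)² + (0)²) = √64 = 8
|V_2V_3| = √((-9)² + (12)²) = √225 = 15
|V_3V_4| = √((15)² + (-8)²) = √289 = 17
|V_4V_5| = √((-21)² + (20)²) = √841 = 29
|V_5V_1| = √((7)² + (-24)²) = √625 = 25
Perimeter = 8 + 15 + 17 + 29 + 25 = 94.

94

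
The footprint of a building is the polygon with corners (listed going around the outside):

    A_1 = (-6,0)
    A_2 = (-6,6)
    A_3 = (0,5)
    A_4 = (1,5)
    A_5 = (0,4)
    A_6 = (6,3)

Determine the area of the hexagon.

36.5

Apply the surveyor's formula: 2A = Σ (x_i·y_{i+1} − x_{i+1}·y_i), indices taken mod 6.
Cross-terms: -36, -30, -5, 4, -24, 18  ⇒  Σ = -73
Area = |Σ|/2 = 36.5.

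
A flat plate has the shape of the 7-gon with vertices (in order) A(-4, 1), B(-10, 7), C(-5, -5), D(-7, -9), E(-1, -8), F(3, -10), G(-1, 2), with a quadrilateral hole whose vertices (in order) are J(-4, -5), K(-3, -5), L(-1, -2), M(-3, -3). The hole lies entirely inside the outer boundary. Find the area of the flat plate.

77.5

Outer boundary:
Apply the shoelace formula: 2A = Σ (x_i·y_{i+1} − x_{i+1}·y_i), indices taken mod 7.
A→B: (-4)(7) − (-10)(1) = -18
B→C: (-10)(-5) − (-5)(7) = 85
C→D: (-5)(-9) − (-7)(-5) = 10
D→E: (-7)(-8) − (-1)(-9) = 47
E→F: (-1)(-10) − (3)(-8) = 34
F→G: (3)(2) − (-1)(-10) = -4
G→A: (-1)(1) − (-4)(2) = 7
Σ = 161
Area = |Σ|/2 = 80.5.
Hole:
Apply the shoelace formula: 2A = Σ (x_i·y_{i+1} − x_{i+1}·y_i), indices taken mod 4.
J→K: (-4)(-5) − (-3)(-5) = 5
K→L: (-3)(-2) − (-1)(-5) = 1
L→M: (-1)(-3) − (-3)(-2) = -3
M→J: (-3)(-5) − (-4)(-3) = 3
Σ = 6
Area = |Σ|/2 = 3.
Net area = 80.5 − 3 = 77.5.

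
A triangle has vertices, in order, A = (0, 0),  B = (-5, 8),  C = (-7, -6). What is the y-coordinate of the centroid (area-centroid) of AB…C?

2/3

Apply Gauss's area formula. First the cross-terms c_i = x_i·y_{i+1} − x_{i+1}·y_i:
  0, 86, 0  ⇒  2A = 86, A = 43.
Then Σ (y_i + y_{i+1})·c_i = 172, so ȳ = 172 / (6·43) = 2/3.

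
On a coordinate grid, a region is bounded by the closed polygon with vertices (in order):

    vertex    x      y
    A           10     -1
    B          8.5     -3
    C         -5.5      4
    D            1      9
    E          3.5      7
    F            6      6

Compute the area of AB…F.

84.5

Apply Gauss's area formula: 2A = Σ (x_i·y_{i+1} − x_{i+1}·y_i), indices taken mod 6.
Cross-terms: -21.5, 17.5, -53.5, -24.5, -21, -66  ⇒  Σ = -169
Area = |Σ|/2 = 84.5.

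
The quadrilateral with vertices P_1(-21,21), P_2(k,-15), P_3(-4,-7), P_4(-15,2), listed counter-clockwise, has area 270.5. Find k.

-24

The doubled signed area Σ (x_i y_{i+1} − x_{i+1} y_i) is linear in k.
With k=0 it equals -131; the coefficient of k is -28 (from the two edges through P_2).
So -28·k + -131 = 2·270.5 = 541 ⇒ k = -24.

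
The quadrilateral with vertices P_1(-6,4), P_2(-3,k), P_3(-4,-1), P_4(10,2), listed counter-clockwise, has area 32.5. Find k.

2

The doubled signed area Σ (x_i y_{i+1} − x_{i+1} y_i) is linear in k.
With k=0 it equals 69; the coefficient of k is -2 (from the two edges through P_2).
So -2·k + 69 = 2·32.5 = 65 ⇒ k = 2.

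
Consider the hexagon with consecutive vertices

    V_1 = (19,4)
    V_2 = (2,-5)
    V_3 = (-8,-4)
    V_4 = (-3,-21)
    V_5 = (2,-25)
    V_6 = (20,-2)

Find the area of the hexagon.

368

Apply the shoelace formula: 2A = Σ (x_i·y_{i+1} − x_{i+1}·y_i), indices taken mod 6.
Cross-terms: -103, -48, 156, 117, 496, 118  ⇒  Σ = 736
Area = |Σ|/2 = 368.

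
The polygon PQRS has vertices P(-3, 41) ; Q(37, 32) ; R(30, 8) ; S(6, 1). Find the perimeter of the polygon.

|PQ| = √((40)² + (-9)²) = √1681 = 41
|QR| = √((-7)² + (-24)²) = √625 = 25
|RS| = √((-24)² + (-7)²) = √625 = 25
|SP| = √((-9)² + (40)²) = √1681 = 41
Perimeter = 41 + 25 + 25 + 41 = 132.

132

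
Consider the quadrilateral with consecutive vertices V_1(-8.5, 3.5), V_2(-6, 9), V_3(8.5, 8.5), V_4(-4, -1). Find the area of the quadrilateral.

Apply the surveyor's formula: 2A = Σ (x_i·y_{i+1} − x_{i+1}·y_i), indices taken mod 4.
Σ = (-55.5) + (-127.5) + (25.5) + (-22.5) = -180
Area = |Σ|/2 = 90.

90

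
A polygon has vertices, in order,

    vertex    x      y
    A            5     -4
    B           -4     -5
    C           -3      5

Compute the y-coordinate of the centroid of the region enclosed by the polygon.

Apply Gauss's area formula. First the cross-terms c_i = x_i·y_{i+1} − x_{i+1}·y_i:
  -41, -35, -13  ⇒  2A = -89, A = -44.5.
Then Σ (y_i + y_{i+1})·c_i = 356, so ȳ = 356 / (6·(-44.5)) = -4/3.

-4/3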